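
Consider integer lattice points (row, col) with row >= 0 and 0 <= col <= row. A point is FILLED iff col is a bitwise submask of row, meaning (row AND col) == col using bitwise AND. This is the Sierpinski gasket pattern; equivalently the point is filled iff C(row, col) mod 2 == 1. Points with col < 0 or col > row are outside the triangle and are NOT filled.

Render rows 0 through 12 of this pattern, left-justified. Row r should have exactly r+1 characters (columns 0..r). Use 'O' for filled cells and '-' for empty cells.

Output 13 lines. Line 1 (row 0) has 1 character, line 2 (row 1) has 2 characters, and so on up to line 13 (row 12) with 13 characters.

Answer: O
OO
O-O
OOOO
O---O
OO--OO
O-O-O-O
OOOOOOOO
O-------O
OO------OO
O-O-----O-O
OOOO----OOOO
O---O---O---O

Derivation:
r0=0: O
r1=1: OO
r2=10: O-O
r3=11: OOOO
r4=100: O---O
r5=101: OO--OO
r6=110: O-O-O-O
r7=111: OOOOOOOO
r8=1000: O-------O
r9=1001: OO------OO
r10=1010: O-O-----O-O
r11=1011: OOOO----OOOO
r12=1100: O---O---O---O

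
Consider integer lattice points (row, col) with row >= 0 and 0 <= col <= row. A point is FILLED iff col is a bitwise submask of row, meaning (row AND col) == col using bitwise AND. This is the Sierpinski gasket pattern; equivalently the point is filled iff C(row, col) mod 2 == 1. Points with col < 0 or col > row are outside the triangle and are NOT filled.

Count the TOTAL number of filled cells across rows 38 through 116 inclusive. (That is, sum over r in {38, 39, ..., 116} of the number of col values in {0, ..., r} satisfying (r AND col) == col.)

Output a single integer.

Answer: 1354

Derivation:
r38=100110 pc3: +8 =8
r39=100111 pc4: +16 =24
r40=101000 pc2: +4 =28
r41=101001 pc3: +8 =36
r42=101010 pc3: +8 =44
r43=101011 pc4: +16 =60
r44=101100 pc3: +8 =68
r45=101101 pc4: +16 =84
r46=101110 pc4: +16 =100
r47=101111 pc5: +32 =132
r48=110000 pc2: +4 =136
r49=110001 pc3: +8 =144
r50=110010 pc3: +8 =152
r51=110011 pc4: +16 =168
r52=110100 pc3: +8 =176
r53=110101 pc4: +16 =192
r54=110110 pc4: +16 =208
r55=110111 pc5: +32 =240
r56=111000 pc3: +8 =248
r57=111001 pc4: +16 =264
r58=111010 pc4: +16 =280
r59=111011 pc5: +32 =312
r60=111100 pc4: +16 =328
r61=111101 pc5: +32 =360
r62=111110 pc5: +32 =392
r63=111111 pc6: +64 =456
r64=1000000 pc1: +2 =458
r65=1000001 pc2: +4 =462
r66=1000010 pc2: +4 =466
r67=1000011 pc3: +8 =474
r68=1000100 pc2: +4 =478
r69=1000101 pc3: +8 =486
r70=1000110 pc3: +8 =494
r71=1000111 pc4: +16 =510
r72=1001000 pc2: +4 =514
r73=1001001 pc3: +8 =522
r74=1001010 pc3: +8 =530
r75=1001011 pc4: +16 =546
r76=1001100 pc3: +8 =554
r77=1001101 pc4: +16 =570
r78=1001110 pc4: +16 =586
r79=1001111 pc5: +32 =618
r80=1010000 pc2: +4 =622
r81=1010001 pc3: +8 =630
r82=1010010 pc3: +8 =638
r83=1010011 pc4: +16 =654
r84=1010100 pc3: +8 =662
r85=1010101 pc4: +16 =678
r86=1010110 pc4: +16 =694
r87=1010111 pc5: +32 =726
r88=1011000 pc3: +8 =734
r89=1011001 pc4: +16 =750
r90=1011010 pc4: +16 =766
r91=1011011 pc5: +32 =798
r92=1011100 pc4: +16 =814
r93=1011101 pc5: +32 =846
r94=1011110 pc5: +32 =878
r95=1011111 pc6: +64 =942
r96=1100000 pc2: +4 =946
r97=1100001 pc3: +8 =954
r98=1100010 pc3: +8 =962
r99=1100011 pc4: +16 =978
r100=1100100 pc3: +8 =986
r101=1100101 pc4: +16 =1002
r102=1100110 pc4: +16 =1018
r103=1100111 pc5: +32 =1050
r104=1101000 pc3: +8 =1058
r105=1101001 pc4: +16 =1074
r106=1101010 pc4: +16 =1090
r107=1101011 pc5: +32 =1122
r108=1101100 pc4: +16 =1138
r109=1101101 pc5: +32 =1170
r110=1101110 pc5: +32 =1202
r111=1101111 pc6: +64 =1266
r112=1110000 pc3: +8 =1274
r113=1110001 pc4: +16 =1290
r114=1110010 pc4: +16 =1306
r115=1110011 pc5: +32 =1338
r116=1110100 pc4: +16 =1354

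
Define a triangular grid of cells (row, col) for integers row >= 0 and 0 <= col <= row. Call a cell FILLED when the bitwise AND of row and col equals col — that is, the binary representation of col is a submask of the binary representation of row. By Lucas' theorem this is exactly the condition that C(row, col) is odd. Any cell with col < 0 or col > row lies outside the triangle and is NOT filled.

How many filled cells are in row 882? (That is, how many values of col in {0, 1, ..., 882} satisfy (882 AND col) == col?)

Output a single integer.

882 in binary = 1101110010
popcount(882) = number of 1-bits in 1101110010 = 6
A col c satisfies (882 AND c) == c iff every set bit of c is also set in 882; each of the 6 set bits of 882 can independently be on or off in c.
count = 2^6 = 64

Answer: 64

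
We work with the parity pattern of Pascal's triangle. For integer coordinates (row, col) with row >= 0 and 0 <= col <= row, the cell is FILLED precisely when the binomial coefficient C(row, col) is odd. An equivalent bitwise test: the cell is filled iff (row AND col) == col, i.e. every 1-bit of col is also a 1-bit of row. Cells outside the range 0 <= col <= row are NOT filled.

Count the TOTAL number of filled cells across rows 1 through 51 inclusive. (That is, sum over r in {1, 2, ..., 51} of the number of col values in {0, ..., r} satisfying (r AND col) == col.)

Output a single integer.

Answer: 440

Derivation:
r1=1 pc1: +2 =2
r2=10 pc1: +2 =4
r3=11 pc2: +4 =8
r4=100 pc1: +2 =10
r5=101 pc2: +4 =14
r6=110 pc2: +4 =18
r7=111 pc3: +8 =26
r8=1000 pc1: +2 =28
r9=1001 pc2: +4 =32
r10=1010 pc2: +4 =36
r11=1011 pc3: +8 =44
r12=1100 pc2: +4 =48
r13=1101 pc3: +8 =56
r14=1110 pc3: +8 =64
r15=1111 pc4: +16 =80
r16=10000 pc1: +2 =82
r17=10001 pc2: +4 =86
r18=10010 pc2: +4 =90
r19=10011 pc3: +8 =98
r20=10100 pc2: +4 =102
r21=10101 pc3: +8 =110
r22=10110 pc3: +8 =118
r23=10111 pc4: +16 =134
r24=11000 pc2: +4 =138
r25=11001 pc3: +8 =146
r26=11010 pc3: +8 =154
r27=11011 pc4: +16 =170
r28=11100 pc3: +8 =178
r29=11101 pc4: +16 =194
r30=11110 pc4: +16 =210
r31=11111 pc5: +32 =242
r32=100000 pc1: +2 =244
r33=100001 pc2: +4 =248
r34=100010 pc2: +4 =252
r35=100011 pc3: +8 =260
r36=100100 pc2: +4 =264
r37=100101 pc3: +8 =272
r38=100110 pc3: +8 =280
r39=100111 pc4: +16 =296
r40=101000 pc2: +4 =300
r41=101001 pc3: +8 =308
r42=101010 pc3: +8 =316
r43=101011 pc4: +16 =332
r44=101100 pc3: +8 =340
r45=101101 pc4: +16 =356
r46=101110 pc4: +16 =372
r47=101111 pc5: +32 =404
r48=110000 pc2: +4 =408
r49=110001 pc3: +8 =416
r50=110010 pc3: +8 =424
r51=110011 pc4: +16 =440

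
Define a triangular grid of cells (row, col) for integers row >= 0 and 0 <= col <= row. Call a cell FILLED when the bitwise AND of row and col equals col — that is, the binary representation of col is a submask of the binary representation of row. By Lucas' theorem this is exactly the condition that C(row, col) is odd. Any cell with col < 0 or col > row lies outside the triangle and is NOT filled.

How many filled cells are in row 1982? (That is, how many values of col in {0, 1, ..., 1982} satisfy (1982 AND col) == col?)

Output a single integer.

Answer: 512

Derivation:
1982 in binary = 11110111110
popcount(1982) = number of 1-bits in 11110111110 = 9
A col c satisfies (1982 AND c) == c iff every set bit of c is also set in 1982; each of the 9 set bits of 1982 can independently be on or off in c.
count = 2^9 = 512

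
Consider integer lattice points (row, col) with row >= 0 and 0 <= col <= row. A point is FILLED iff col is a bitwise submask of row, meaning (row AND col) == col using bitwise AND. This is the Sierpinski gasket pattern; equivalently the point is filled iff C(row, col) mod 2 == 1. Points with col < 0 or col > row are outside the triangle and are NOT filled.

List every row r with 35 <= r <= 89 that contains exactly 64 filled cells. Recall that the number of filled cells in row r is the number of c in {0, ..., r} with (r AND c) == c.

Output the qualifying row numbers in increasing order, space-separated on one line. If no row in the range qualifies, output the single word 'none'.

Row r has 2^popcount(r) filled cells, so we need popcount(r) = log2(64) = 6.
Scan r = 35..89 and keep those with exactly 6 one-bits:
r=35=100011 popcount=3 -> skip
r=36=100100 popcount=2 -> skip
r=37=100101 popcount=3 -> skip
r=38=100110 popcount=3 -> skip
r=39=100111 popcount=4 -> skip
r=40=101000 popcount=2 -> skip
r=41=101001 popcount=3 -> skip
r=42=101010 popcount=3 -> skip
r=43=101011 popcount=4 -> skip
r=44=101100 popcount=3 -> skip
r=45=101101 popcount=4 -> skip
r=46=101110 popcount=4 -> skip
r=47=101111 popcount=5 -> skip
r=48=110000 popcount=2 -> skip
r=49=110001 popcount=3 -> skip
r=50=110010 popcount=3 -> skip
r=51=110011 popcount=4 -> skip
r=52=110100 popcount=3 -> skip
r=53=110101 popcount=4 -> skip
r=54=110110 popcount=4 -> skip
r=55=110111 popcount=5 -> skip
r=56=111000 popcount=3 -> skip
r=57=111001 popcount=4 -> skip
r=58=111010 popcount=4 -> skip
r=59=111011 popcount=5 -> skip
r=60=111100 popcount=4 -> skip
r=61=111101 popcount=5 -> skip
r=62=111110 popcount=5 -> skip
r=63=111111 popcount=6 -> KEEP
r=64=1000000 popcount=1 -> skip
r=65=1000001 popcount=2 -> skip
r=66=1000010 popcount=2 -> skip
r=67=1000011 popcount=3 -> skip
r=68=1000100 popcount=2 -> skip
r=69=1000101 popcount=3 -> skip
r=70=1000110 popcount=3 -> skip
r=71=1000111 popcount=4 -> skip
r=72=1001000 popcount=2 -> skip
r=73=1001001 popcount=3 -> skip
r=74=1001010 popcount=3 -> skip
r=75=1001011 popcount=4 -> skip
r=76=1001100 popcount=3 -> skip
r=77=1001101 popcount=4 -> skip
r=78=1001110 popcount=4 -> skip
r=79=1001111 popcount=5 -> skip
r=80=1010000 popcount=2 -> skip
r=81=1010001 popcount=3 -> skip
r=82=1010010 popcount=3 -> skip
r=83=1010011 popcount=4 -> skip
r=84=1010100 popcount=3 -> skip
r=85=1010101 popcount=4 -> skip
r=86=1010110 popcount=4 -> skip
r=87=1010111 popcount=5 -> skip
r=88=1011000 popcount=3 -> skip
r=89=1011001 popcount=4 -> skip
Kept rows: 63

Answer: 63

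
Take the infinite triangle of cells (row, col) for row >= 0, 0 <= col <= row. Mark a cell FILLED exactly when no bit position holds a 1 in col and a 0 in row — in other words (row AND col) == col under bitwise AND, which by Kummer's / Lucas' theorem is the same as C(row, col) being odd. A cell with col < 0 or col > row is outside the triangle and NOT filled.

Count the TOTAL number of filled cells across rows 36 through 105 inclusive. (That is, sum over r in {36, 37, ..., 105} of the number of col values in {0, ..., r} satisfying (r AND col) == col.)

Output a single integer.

Answer: 1086

Derivation:
r36=100100 pc2: +4 =4
r37=100101 pc3: +8 =12
r38=100110 pc3: +8 =20
r39=100111 pc4: +16 =36
r40=101000 pc2: +4 =40
r41=101001 pc3: +8 =48
r42=101010 pc3: +8 =56
r43=101011 pc4: +16 =72
r44=101100 pc3: +8 =80
r45=101101 pc4: +16 =96
r46=101110 pc4: +16 =112
r47=101111 pc5: +32 =144
r48=110000 pc2: +4 =148
r49=110001 pc3: +8 =156
r50=110010 pc3: +8 =164
r51=110011 pc4: +16 =180
r52=110100 pc3: +8 =188
r53=110101 pc4: +16 =204
r54=110110 pc4: +16 =220
r55=110111 pc5: +32 =252
r56=111000 pc3: +8 =260
r57=111001 pc4: +16 =276
r58=111010 pc4: +16 =292
r59=111011 pc5: +32 =324
r60=111100 pc4: +16 =340
r61=111101 pc5: +32 =372
r62=111110 pc5: +32 =404
r63=111111 pc6: +64 =468
r64=1000000 pc1: +2 =470
r65=1000001 pc2: +4 =474
r66=1000010 pc2: +4 =478
r67=1000011 pc3: +8 =486
r68=1000100 pc2: +4 =490
r69=1000101 pc3: +8 =498
r70=1000110 pc3: +8 =506
r71=1000111 pc4: +16 =522
r72=1001000 pc2: +4 =526
r73=1001001 pc3: +8 =534
r74=1001010 pc3: +8 =542
r75=1001011 pc4: +16 =558
r76=1001100 pc3: +8 =566
r77=1001101 pc4: +16 =582
r78=1001110 pc4: +16 =598
r79=1001111 pc5: +32 =630
r80=1010000 pc2: +4 =634
r81=1010001 pc3: +8 =642
r82=1010010 pc3: +8 =650
r83=1010011 pc4: +16 =666
r84=1010100 pc3: +8 =674
r85=1010101 pc4: +16 =690
r86=1010110 pc4: +16 =706
r87=1010111 pc5: +32 =738
r88=1011000 pc3: +8 =746
r89=1011001 pc4: +16 =762
r90=1011010 pc4: +16 =778
r91=1011011 pc5: +32 =810
r92=1011100 pc4: +16 =826
r93=1011101 pc5: +32 =858
r94=1011110 pc5: +32 =890
r95=1011111 pc6: +64 =954
r96=1100000 pc2: +4 =958
r97=1100001 pc3: +8 =966
r98=1100010 pc3: +8 =974
r99=1100011 pc4: +16 =990
r100=1100100 pc3: +8 =998
r101=1100101 pc4: +16 =1014
r102=1100110 pc4: +16 =1030
r103=1100111 pc5: +32 =1062
r104=1101000 pc3: +8 =1070
r105=1101001 pc4: +16 =1086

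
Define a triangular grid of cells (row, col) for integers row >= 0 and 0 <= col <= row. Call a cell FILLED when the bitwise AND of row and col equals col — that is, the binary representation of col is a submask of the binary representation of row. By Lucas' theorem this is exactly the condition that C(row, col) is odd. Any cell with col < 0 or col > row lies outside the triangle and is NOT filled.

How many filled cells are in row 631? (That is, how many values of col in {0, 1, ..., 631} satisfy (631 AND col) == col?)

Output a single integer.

Answer: 128

Derivation:
631 in binary = 1001110111
popcount(631) = number of 1-bits in 1001110111 = 7
A col c satisfies (631 AND c) == c iff every set bit of c is also set in 631; each of the 7 set bits of 631 can independently be on or off in c.
count = 2^7 = 128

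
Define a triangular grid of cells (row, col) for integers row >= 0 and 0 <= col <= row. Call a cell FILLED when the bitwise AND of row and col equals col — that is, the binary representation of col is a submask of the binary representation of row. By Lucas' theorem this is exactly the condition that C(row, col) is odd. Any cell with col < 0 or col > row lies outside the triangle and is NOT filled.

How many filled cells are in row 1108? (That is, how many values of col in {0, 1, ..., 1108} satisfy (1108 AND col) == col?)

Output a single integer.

Answer: 16

Derivation:
1108 in binary = 10001010100
popcount(1108) = number of 1-bits in 10001010100 = 4
A col c satisfies (1108 AND c) == c iff every set bit of c is also set in 1108; each of the 4 set bits of 1108 can independently be on or off in c.
count = 2^4 = 16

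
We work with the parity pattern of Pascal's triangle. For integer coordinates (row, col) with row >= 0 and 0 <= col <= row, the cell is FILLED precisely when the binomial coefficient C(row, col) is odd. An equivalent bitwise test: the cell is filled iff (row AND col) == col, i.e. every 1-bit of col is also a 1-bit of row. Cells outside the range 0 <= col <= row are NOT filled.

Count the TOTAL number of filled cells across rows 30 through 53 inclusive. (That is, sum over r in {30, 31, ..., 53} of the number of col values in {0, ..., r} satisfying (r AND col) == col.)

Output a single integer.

r30=11110 pc4: +16 =16
r31=11111 pc5: +32 =48
r32=100000 pc1: +2 =50
r33=100001 pc2: +4 =54
r34=100010 pc2: +4 =58
r35=100011 pc3: +8 =66
r36=100100 pc2: +4 =70
r37=100101 pc3: +8 =78
r38=100110 pc3: +8 =86
r39=100111 pc4: +16 =102
r40=101000 pc2: +4 =106
r41=101001 pc3: +8 =114
r42=101010 pc3: +8 =122
r43=101011 pc4: +16 =138
r44=101100 pc3: +8 =146
r45=101101 pc4: +16 =162
r46=101110 pc4: +16 =178
r47=101111 pc5: +32 =210
r48=110000 pc2: +4 =214
r49=110001 pc3: +8 =222
r50=110010 pc3: +8 =230
r51=110011 pc4: +16 =246
r52=110100 pc3: +8 =254
r53=110101 pc4: +16 =270

Answer: 270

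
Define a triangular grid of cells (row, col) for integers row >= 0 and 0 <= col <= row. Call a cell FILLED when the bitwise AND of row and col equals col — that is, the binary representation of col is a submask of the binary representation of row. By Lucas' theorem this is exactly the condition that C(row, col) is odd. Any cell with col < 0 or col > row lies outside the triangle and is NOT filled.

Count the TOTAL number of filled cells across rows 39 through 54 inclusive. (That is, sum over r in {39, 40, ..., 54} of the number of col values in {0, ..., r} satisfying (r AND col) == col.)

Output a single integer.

r39=100111 pc4: +16 =16
r40=101000 pc2: +4 =20
r41=101001 pc3: +8 =28
r42=101010 pc3: +8 =36
r43=101011 pc4: +16 =52
r44=101100 pc3: +8 =60
r45=101101 pc4: +16 =76
r46=101110 pc4: +16 =92
r47=101111 pc5: +32 =124
r48=110000 pc2: +4 =128
r49=110001 pc3: +8 =136
r50=110010 pc3: +8 =144
r51=110011 pc4: +16 =160
r52=110100 pc3: +8 =168
r53=110101 pc4: +16 =184
r54=110110 pc4: +16 =200

Answer: 200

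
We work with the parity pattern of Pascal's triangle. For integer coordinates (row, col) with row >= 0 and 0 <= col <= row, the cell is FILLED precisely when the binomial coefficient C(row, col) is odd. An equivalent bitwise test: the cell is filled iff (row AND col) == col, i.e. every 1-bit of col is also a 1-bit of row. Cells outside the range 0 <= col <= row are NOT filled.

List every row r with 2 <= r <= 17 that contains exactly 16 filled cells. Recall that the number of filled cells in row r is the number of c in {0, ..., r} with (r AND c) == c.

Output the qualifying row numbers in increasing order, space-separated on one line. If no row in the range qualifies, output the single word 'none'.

Row r has 2^popcount(r) filled cells, so we need popcount(r) = log2(16) = 4.
Scan r = 2..17 and keep those with exactly 4 one-bits:
r=2=10 popcount=1 -> skip
r=3=11 popcount=2 -> skip
r=4=100 popcount=1 -> skip
r=5=101 popcount=2 -> skip
r=6=110 popcount=2 -> skip
r=7=111 popcount=3 -> skip
r=8=1000 popcount=1 -> skip
r=9=1001 popcount=2 -> skip
r=10=1010 popcount=2 -> skip
r=11=1011 popcount=3 -> skip
r=12=1100 popcount=2 -> skip
r=13=1101 popcount=3 -> skip
r=14=1110 popcount=3 -> skip
r=15=1111 popcount=4 -> KEEP
r=16=10000 popcount=1 -> skip
r=17=10001 popcount=2 -> skip
Kept rows: 15

Answer: 15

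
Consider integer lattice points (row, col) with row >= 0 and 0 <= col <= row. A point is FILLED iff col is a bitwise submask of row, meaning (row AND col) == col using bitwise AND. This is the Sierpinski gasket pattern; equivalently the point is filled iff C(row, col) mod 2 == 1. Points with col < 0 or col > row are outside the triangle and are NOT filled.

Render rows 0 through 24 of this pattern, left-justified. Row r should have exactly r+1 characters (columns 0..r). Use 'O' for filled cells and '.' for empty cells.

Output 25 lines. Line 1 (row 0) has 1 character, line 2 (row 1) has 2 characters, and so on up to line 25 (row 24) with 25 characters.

r0=0: O
r1=1: OO
r2=10: O.O
r3=11: OOOO
r4=100: O...O
r5=101: OO..OO
r6=110: O.O.O.O
r7=111: OOOOOOOO
r8=1000: O.......O
r9=1001: OO......OO
r10=1010: O.O.....O.O
r11=1011: OOOO....OOOO
r12=1100: O...O...O...O
r13=1101: OO..OO..OO..OO
r14=1110: O.O.O.O.O.O.O.O
r15=1111: OOOOOOOOOOOOOOOO
r16=10000: O...............O
r17=10001: OO..............OO
r18=10010: O.O.............O.O
r19=10011: OOOO............OOOO
r20=10100: O...O...........O...O
r21=10101: OO..OO..........OO..OO
r22=10110: O.O.O.O.........O.O.O.O
r23=10111: OOOOOOOO........OOOOOOOO
r24=11000: O.......O.......O.......O

Answer: O
OO
O.O
OOOO
O...O
OO..OO
O.O.O.O
OOOOOOOO
O.......O
OO......OO
O.O.....O.O
OOOO....OOOO
O...O...O...O
OO..OO..OO..OO
O.O.O.O.O.O.O.O
OOOOOOOOOOOOOOOO
O...............O
OO..............OO
O.O.............O.O
OOOO............OOOO
O...O...........O...O
OO..OO..........OO..OO
O.O.O.O.........O.O.O.O
OOOOOOOO........OOOOOOOO
O.......O.......O.......O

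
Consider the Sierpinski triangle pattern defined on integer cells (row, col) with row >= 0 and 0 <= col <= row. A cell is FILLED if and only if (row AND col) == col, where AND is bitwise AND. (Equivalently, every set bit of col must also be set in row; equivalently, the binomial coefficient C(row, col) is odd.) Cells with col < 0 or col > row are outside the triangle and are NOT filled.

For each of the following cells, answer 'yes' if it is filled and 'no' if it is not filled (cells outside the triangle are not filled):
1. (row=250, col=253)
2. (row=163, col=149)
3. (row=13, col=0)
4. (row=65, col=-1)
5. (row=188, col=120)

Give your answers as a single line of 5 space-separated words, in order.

(250,253): col outside [0, 250] -> not filled
(163,149): row=0b10100011, col=0b10010101, row AND col = 0b10000001 = 129; 129 != 149 -> empty
(13,0): row=0b1101, col=0b0, row AND col = 0b0 = 0; 0 == 0 -> filled
(65,-1): col outside [0, 65] -> not filled
(188,120): row=0b10111100, col=0b1111000, row AND col = 0b111000 = 56; 56 != 120 -> empty

Answer: no no yes no no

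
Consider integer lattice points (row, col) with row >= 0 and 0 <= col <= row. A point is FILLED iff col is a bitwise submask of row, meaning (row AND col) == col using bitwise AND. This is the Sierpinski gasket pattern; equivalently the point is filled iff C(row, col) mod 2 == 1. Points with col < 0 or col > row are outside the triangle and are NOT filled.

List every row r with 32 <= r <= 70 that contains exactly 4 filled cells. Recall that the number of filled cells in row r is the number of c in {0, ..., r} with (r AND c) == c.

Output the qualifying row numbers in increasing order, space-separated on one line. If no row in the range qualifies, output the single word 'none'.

Row r has 2^popcount(r) filled cells, so we need popcount(r) = log2(4) = 2.
Scan r = 32..70 and keep those with exactly 2 one-bits:
r=32=100000 popcount=1 -> skip
r=33=100001 popcount=2 -> KEEP
r=34=100010 popcount=2 -> KEEP
r=35=100011 popcount=3 -> skip
r=36=100100 popcount=2 -> KEEP
r=37=100101 popcount=3 -> skip
r=38=100110 popcount=3 -> skip
r=39=100111 popcount=4 -> skip
r=40=101000 popcount=2 -> KEEP
r=41=101001 popcount=3 -> skip
r=42=101010 popcount=3 -> skip
r=43=101011 popcount=4 -> skip
r=44=101100 popcount=3 -> skip
r=45=101101 popcount=4 -> skip
r=46=101110 popcount=4 -> skip
r=47=101111 popcount=5 -> skip
r=48=110000 popcount=2 -> KEEP
r=49=110001 popcount=3 -> skip
r=50=110010 popcount=3 -> skip
r=51=110011 popcount=4 -> skip
r=52=110100 popcount=3 -> skip
r=53=110101 popcount=4 -> skip
r=54=110110 popcount=4 -> skip
r=55=110111 popcount=5 -> skip
r=56=111000 popcount=3 -> skip
r=57=111001 popcount=4 -> skip
r=58=111010 popcount=4 -> skip
r=59=111011 popcount=5 -> skip
r=60=111100 popcount=4 -> skip
r=61=111101 popcount=5 -> skip
r=62=111110 popcount=5 -> skip
r=63=111111 popcount=6 -> skip
r=64=1000000 popcount=1 -> skip
r=65=1000001 popcount=2 -> KEEP
r=66=1000010 popcount=2 -> KEEP
r=67=1000011 popcount=3 -> skip
r=68=1000100 popcount=2 -> KEEP
r=69=1000101 popcount=3 -> skip
r=70=1000110 popcount=3 -> skip
Kept rows: 33 34 36 40 48 65 66 68

Answer: 33 34 36 40 48 65 66 68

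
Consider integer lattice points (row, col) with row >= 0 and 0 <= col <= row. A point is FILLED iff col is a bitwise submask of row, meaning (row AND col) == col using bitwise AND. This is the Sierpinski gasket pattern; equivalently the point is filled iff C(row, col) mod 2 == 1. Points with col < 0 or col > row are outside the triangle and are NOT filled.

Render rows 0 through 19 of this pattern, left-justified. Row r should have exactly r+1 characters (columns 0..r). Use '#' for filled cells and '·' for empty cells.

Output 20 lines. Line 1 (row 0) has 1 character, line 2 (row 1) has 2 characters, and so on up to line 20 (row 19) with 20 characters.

r0=0: #
r1=1: ##
r2=10: #·#
r3=11: ####
r4=100: #···#
r5=101: ##··##
r6=110: #·#·#·#
r7=111: ########
r8=1000: #·······#
r9=1001: ##······##
r10=1010: #·#·····#·#
r11=1011: ####····####
r12=1100: #···#···#···#
r13=1101: ##··##··##··##
r14=1110: #·#·#·#·#·#·#·#
r15=1111: ################
r16=10000: #···············#
r17=10001: ##··············##
r18=10010: #·#·············#·#
r19=10011: ####············####

Answer: #
##
#·#
####
#···#
##··##
#·#·#·#
########
#·······#
##······##
#·#·····#·#
####····####
#···#···#···#
##··##··##··##
#·#·#·#·#·#·#·#
################
#···············#
##··············##
#·#·············#·#
####············####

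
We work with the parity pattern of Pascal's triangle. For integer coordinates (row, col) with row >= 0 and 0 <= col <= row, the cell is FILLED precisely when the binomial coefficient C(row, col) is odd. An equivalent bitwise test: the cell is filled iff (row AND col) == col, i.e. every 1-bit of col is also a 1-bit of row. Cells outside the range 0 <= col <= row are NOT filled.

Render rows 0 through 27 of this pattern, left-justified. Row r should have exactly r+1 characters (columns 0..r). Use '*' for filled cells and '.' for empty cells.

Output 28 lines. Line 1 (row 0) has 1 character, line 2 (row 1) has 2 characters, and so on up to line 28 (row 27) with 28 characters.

r0=0: *
r1=1: **
r2=10: *.*
r3=11: ****
r4=100: *...*
r5=101: **..**
r6=110: *.*.*.*
r7=111: ********
r8=1000: *.......*
r9=1001: **......**
r10=1010: *.*.....*.*
r11=1011: ****....****
r12=1100: *...*...*...*
r13=1101: **..**..**..**
r14=1110: *.*.*.*.*.*.*.*
r15=1111: ****************
r16=10000: *...............*
r17=10001: **..............**
r18=10010: *.*.............*.*
r19=10011: ****............****
r20=10100: *...*...........*...*
r21=10101: **..**..........**..**
r22=10110: *.*.*.*.........*.*.*.*
r23=10111: ********........********
r24=11000: *.......*.......*.......*
r25=11001: **......**......**......**
r26=11010: *.*.....*.*.....*.*.....*.*
r27=11011: ****....****....****....****

Answer: *
**
*.*
****
*...*
**..**
*.*.*.*
********
*.......*
**......**
*.*.....*.*
****....****
*...*...*...*
**..**..**..**
*.*.*.*.*.*.*.*
****************
*...............*
**..............**
*.*.............*.*
****............****
*...*...........*...*
**..**..........**..**
*.*.*.*.........*.*.*.*
********........********
*.......*.......*.......*
**......**......**......**
*.*.....*.*.....*.*.....*.*
****....****....****....****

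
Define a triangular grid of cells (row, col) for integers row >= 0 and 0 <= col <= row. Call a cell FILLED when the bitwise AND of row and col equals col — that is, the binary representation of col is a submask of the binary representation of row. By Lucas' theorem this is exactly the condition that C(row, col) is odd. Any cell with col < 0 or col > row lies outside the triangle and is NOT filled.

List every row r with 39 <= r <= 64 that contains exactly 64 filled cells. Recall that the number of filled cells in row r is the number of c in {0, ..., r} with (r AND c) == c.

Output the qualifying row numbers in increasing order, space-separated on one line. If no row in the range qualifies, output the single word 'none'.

Answer: 63

Derivation:
Row r has 2^popcount(r) filled cells, so we need popcount(r) = log2(64) = 6.
Scan r = 39..64 and keep those with exactly 6 one-bits:
r=39=100111 popcount=4 -> skip
r=40=101000 popcount=2 -> skip
r=41=101001 popcount=3 -> skip
r=42=101010 popcount=3 -> skip
r=43=101011 popcount=4 -> skip
r=44=101100 popcount=3 -> skip
r=45=101101 popcount=4 -> skip
r=46=101110 popcount=4 -> skip
r=47=101111 popcount=5 -> skip
r=48=110000 popcount=2 -> skip
r=49=110001 popcount=3 -> skip
r=50=110010 popcount=3 -> skip
r=51=110011 popcount=4 -> skip
r=52=110100 popcount=3 -> skip
r=53=110101 popcount=4 -> skip
r=54=110110 popcount=4 -> skip
r=55=110111 popcount=5 -> skip
r=56=111000 popcount=3 -> skip
r=57=111001 popcount=4 -> skip
r=58=111010 popcount=4 -> skip
r=59=111011 popcount=5 -> skip
r=60=111100 popcount=4 -> skip
r=61=111101 popcount=5 -> skip
r=62=111110 popcount=5 -> skip
r=63=111111 popcount=6 -> KEEP
r=64=1000000 popcount=1 -> skip
Kept rows: 63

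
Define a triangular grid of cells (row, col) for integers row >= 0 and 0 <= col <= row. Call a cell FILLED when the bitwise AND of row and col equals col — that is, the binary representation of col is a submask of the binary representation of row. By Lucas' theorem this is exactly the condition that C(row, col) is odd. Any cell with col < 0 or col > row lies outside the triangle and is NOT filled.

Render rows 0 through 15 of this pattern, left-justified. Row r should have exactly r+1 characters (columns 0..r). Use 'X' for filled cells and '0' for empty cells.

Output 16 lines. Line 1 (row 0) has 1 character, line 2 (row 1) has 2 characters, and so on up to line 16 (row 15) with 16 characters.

Answer: X
XX
X0X
XXXX
X000X
XX00XX
X0X0X0X
XXXXXXXX
X0000000X
XX000000XX
X0X00000X0X
XXXX0000XXXX
X000X000X000X
XX00XX00XX00XX
X0X0X0X0X0X0X0X
XXXXXXXXXXXXXXXX

Derivation:
r0=0: X
r1=1: XX
r2=10: X0X
r3=11: XXXX
r4=100: X000X
r5=101: XX00XX
r6=110: X0X0X0X
r7=111: XXXXXXXX
r8=1000: X0000000X
r9=1001: XX000000XX
r10=1010: X0X00000X0X
r11=1011: XXXX0000XXXX
r12=1100: X000X000X000X
r13=1101: XX00XX00XX00XX
r14=1110: X0X0X0X0X0X0X0X
r15=1111: XXXXXXXXXXXXXXXX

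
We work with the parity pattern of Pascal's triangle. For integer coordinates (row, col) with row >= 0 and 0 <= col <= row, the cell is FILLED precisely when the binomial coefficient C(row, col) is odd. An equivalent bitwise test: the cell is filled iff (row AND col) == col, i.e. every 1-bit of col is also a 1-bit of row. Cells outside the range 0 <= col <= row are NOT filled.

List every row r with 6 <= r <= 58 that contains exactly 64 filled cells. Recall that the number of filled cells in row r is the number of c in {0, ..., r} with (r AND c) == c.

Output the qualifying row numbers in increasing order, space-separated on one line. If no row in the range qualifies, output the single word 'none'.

Row r has 2^popcount(r) filled cells, so we need popcount(r) = log2(64) = 6.
Scan r = 6..58 and keep those with exactly 6 one-bits:
r=6=110 popcount=2 -> skip
r=7=111 popcount=3 -> skip
r=8=1000 popcount=1 -> skip
r=9=1001 popcount=2 -> skip
r=10=1010 popcount=2 -> skip
r=11=1011 popcount=3 -> skip
r=12=1100 popcount=2 -> skip
r=13=1101 popcount=3 -> skip
r=14=1110 popcount=3 -> skip
r=15=1111 popcount=4 -> skip
r=16=10000 popcount=1 -> skip
r=17=10001 popcount=2 -> skip
r=18=10010 popcount=2 -> skip
r=19=10011 popcount=3 -> skip
r=20=10100 popcount=2 -> skip
r=21=10101 popcount=3 -> skip
r=22=10110 popcount=3 -> skip
r=23=10111 popcount=4 -> skip
r=24=11000 popcount=2 -> skip
r=25=11001 popcount=3 -> skip
r=26=11010 popcount=3 -> skip
r=27=11011 popcount=4 -> skip
r=28=11100 popcount=3 -> skip
r=29=11101 popcount=4 -> skip
r=30=11110 popcount=4 -> skip
r=31=11111 popcount=5 -> skip
r=32=100000 popcount=1 -> skip
r=33=100001 popcount=2 -> skip
r=34=100010 popcount=2 -> skip
r=35=100011 popcount=3 -> skip
r=36=100100 popcount=2 -> skip
r=37=100101 popcount=3 -> skip
r=38=100110 popcount=3 -> skip
r=39=100111 popcount=4 -> skip
r=40=101000 popcount=2 -> skip
r=41=101001 popcount=3 -> skip
r=42=101010 popcount=3 -> skip
r=43=101011 popcount=4 -> skip
r=44=101100 popcount=3 -> skip
r=45=101101 popcount=4 -> skip
r=46=101110 popcount=4 -> skip
r=47=101111 popcount=5 -> skip
r=48=110000 popcount=2 -> skip
r=49=110001 popcount=3 -> skip
r=50=110010 popcount=3 -> skip
r=51=110011 popcount=4 -> skip
r=52=110100 popcount=3 -> skip
r=53=110101 popcount=4 -> skip
r=54=110110 popcount=4 -> skip
r=55=110111 popcount=5 -> skip
r=56=111000 popcount=3 -> skip
r=57=111001 popcount=4 -> skip
r=58=111010 popcount=4 -> skip
Kept rows: none

Answer: none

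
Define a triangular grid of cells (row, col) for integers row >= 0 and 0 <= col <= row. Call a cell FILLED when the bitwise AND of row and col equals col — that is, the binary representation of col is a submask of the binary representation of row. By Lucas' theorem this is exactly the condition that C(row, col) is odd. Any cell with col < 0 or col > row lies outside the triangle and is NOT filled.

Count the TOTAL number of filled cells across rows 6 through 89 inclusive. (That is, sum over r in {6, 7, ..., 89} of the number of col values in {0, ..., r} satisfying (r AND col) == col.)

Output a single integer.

Answer: 1008

Derivation:
r6=110 pc2: +4 =4
r7=111 pc3: +8 =12
r8=1000 pc1: +2 =14
r9=1001 pc2: +4 =18
r10=1010 pc2: +4 =22
r11=1011 pc3: +8 =30
r12=1100 pc2: +4 =34
r13=1101 pc3: +8 =42
r14=1110 pc3: +8 =50
r15=1111 pc4: +16 =66
r16=10000 pc1: +2 =68
r17=10001 pc2: +4 =72
r18=10010 pc2: +4 =76
r19=10011 pc3: +8 =84
r20=10100 pc2: +4 =88
r21=10101 pc3: +8 =96
r22=10110 pc3: +8 =104
r23=10111 pc4: +16 =120
r24=11000 pc2: +4 =124
r25=11001 pc3: +8 =132
r26=11010 pc3: +8 =140
r27=11011 pc4: +16 =156
r28=11100 pc3: +8 =164
r29=11101 pc4: +16 =180
r30=11110 pc4: +16 =196
r31=11111 pc5: +32 =228
r32=100000 pc1: +2 =230
r33=100001 pc2: +4 =234
r34=100010 pc2: +4 =238
r35=100011 pc3: +8 =246
r36=100100 pc2: +4 =250
r37=100101 pc3: +8 =258
r38=100110 pc3: +8 =266
r39=100111 pc4: +16 =282
r40=101000 pc2: +4 =286
r41=101001 pc3: +8 =294
r42=101010 pc3: +8 =302
r43=101011 pc4: +16 =318
r44=101100 pc3: +8 =326
r45=101101 pc4: +16 =342
r46=101110 pc4: +16 =358
r47=101111 pc5: +32 =390
r48=110000 pc2: +4 =394
r49=110001 pc3: +8 =402
r50=110010 pc3: +8 =410
r51=110011 pc4: +16 =426
r52=110100 pc3: +8 =434
r53=110101 pc4: +16 =450
r54=110110 pc4: +16 =466
r55=110111 pc5: +32 =498
r56=111000 pc3: +8 =506
r57=111001 pc4: +16 =522
r58=111010 pc4: +16 =538
r59=111011 pc5: +32 =570
r60=111100 pc4: +16 =586
r61=111101 pc5: +32 =618
r62=111110 pc5: +32 =650
r63=111111 pc6: +64 =714
r64=1000000 pc1: +2 =716
r65=1000001 pc2: +4 =720
r66=1000010 pc2: +4 =724
r67=1000011 pc3: +8 =732
r68=1000100 pc2: +4 =736
r69=1000101 pc3: +8 =744
r70=1000110 pc3: +8 =752
r71=1000111 pc4: +16 =768
r72=1001000 pc2: +4 =772
r73=1001001 pc3: +8 =780
r74=1001010 pc3: +8 =788
r75=1001011 pc4: +16 =804
r76=1001100 pc3: +8 =812
r77=1001101 pc4: +16 =828
r78=1001110 pc4: +16 =844
r79=1001111 pc5: +32 =876
r80=1010000 pc2: +4 =880
r81=1010001 pc3: +8 =888
r82=1010010 pc3: +8 =896
r83=1010011 pc4: +16 =912
r84=1010100 pc3: +8 =920
r85=1010101 pc4: +16 =936
r86=1010110 pc4: +16 =952
r87=1010111 pc5: +32 =984
r88=1011000 pc3: +8 =992
r89=1011001 pc4: +16 =1008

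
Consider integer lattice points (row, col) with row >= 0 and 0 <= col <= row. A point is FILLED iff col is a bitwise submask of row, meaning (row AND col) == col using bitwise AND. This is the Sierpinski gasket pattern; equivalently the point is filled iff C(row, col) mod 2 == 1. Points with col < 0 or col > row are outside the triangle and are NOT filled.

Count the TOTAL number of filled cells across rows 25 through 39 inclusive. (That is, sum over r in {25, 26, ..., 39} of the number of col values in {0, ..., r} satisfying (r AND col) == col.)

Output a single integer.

r25=11001 pc3: +8 =8
r26=11010 pc3: +8 =16
r27=11011 pc4: +16 =32
r28=11100 pc3: +8 =40
r29=11101 pc4: +16 =56
r30=11110 pc4: +16 =72
r31=11111 pc5: +32 =104
r32=100000 pc1: +2 =106
r33=100001 pc2: +4 =110
r34=100010 pc2: +4 =114
r35=100011 pc3: +8 =122
r36=100100 pc2: +4 =126
r37=100101 pc3: +8 =134
r38=100110 pc3: +8 =142
r39=100111 pc4: +16 =158

Answer: 158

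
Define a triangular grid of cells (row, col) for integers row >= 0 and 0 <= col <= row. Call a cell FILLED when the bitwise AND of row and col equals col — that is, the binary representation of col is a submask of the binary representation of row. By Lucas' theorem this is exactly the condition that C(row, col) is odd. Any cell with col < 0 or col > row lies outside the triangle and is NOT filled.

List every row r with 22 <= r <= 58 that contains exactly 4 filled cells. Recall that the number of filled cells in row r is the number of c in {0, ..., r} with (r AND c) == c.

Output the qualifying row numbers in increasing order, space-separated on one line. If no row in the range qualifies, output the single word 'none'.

Answer: 24 33 34 36 40 48

Derivation:
Row r has 2^popcount(r) filled cells, so we need popcount(r) = log2(4) = 2.
Scan r = 22..58 and keep those with exactly 2 one-bits:
r=22=10110 popcount=3 -> skip
r=23=10111 popcount=4 -> skip
r=24=11000 popcount=2 -> KEEP
r=25=11001 popcount=3 -> skip
r=26=11010 popcount=3 -> skip
r=27=11011 popcount=4 -> skip
r=28=11100 popcount=3 -> skip
r=29=11101 popcount=4 -> skip
r=30=11110 popcount=4 -> skip
r=31=11111 popcount=5 -> skip
r=32=100000 popcount=1 -> skip
r=33=100001 popcount=2 -> KEEP
r=34=100010 popcount=2 -> KEEP
r=35=100011 popcount=3 -> skip
r=36=100100 popcount=2 -> KEEP
r=37=100101 popcount=3 -> skip
r=38=100110 popcount=3 -> skip
r=39=100111 popcount=4 -> skip
r=40=101000 popcount=2 -> KEEP
r=41=101001 popcount=3 -> skip
r=42=101010 popcount=3 -> skip
r=43=101011 popcount=4 -> skip
r=44=101100 popcount=3 -> skip
r=45=101101 popcount=4 -> skip
r=46=101110 popcount=4 -> skip
r=47=101111 popcount=5 -> skip
r=48=110000 popcount=2 -> KEEP
r=49=110001 popcount=3 -> skip
r=50=110010 popcount=3 -> skip
r=51=110011 popcount=4 -> skip
r=52=110100 popcount=3 -> skip
r=53=110101 popcount=4 -> skip
r=54=110110 popcount=4 -> skip
r=55=110111 popcount=5 -> skip
r=56=111000 popcount=3 -> skip
r=57=111001 popcount=4 -> skip
r=58=111010 popcount=4 -> skip
Kept rows: 24 33 34 36 40 48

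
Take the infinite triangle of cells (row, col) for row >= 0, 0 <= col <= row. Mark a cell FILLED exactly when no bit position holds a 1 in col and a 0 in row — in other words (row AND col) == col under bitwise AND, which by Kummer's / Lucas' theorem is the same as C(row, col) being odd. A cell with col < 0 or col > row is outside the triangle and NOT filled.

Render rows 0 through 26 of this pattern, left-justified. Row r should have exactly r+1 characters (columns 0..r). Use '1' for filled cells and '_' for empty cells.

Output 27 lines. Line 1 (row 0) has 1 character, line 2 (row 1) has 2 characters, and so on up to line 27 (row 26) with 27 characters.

r0=0: 1
r1=1: 11
r2=10: 1_1
r3=11: 1111
r4=100: 1___1
r5=101: 11__11
r6=110: 1_1_1_1
r7=111: 11111111
r8=1000: 1_______1
r9=1001: 11______11
r10=1010: 1_1_____1_1
r11=1011: 1111____1111
r12=1100: 1___1___1___1
r13=1101: 11__11__11__11
r14=1110: 1_1_1_1_1_1_1_1
r15=1111: 1111111111111111
r16=10000: 1_______________1
r17=10001: 11______________11
r18=10010: 1_1_____________1_1
r19=10011: 1111____________1111
r20=10100: 1___1___________1___1
r21=10101: 11__11__________11__11
r22=10110: 1_1_1_1_________1_1_1_1
r23=10111: 11111111________11111111
r24=11000: 1_______1_______1_______1
r25=11001: 11______11______11______11
r26=11010: 1_1_____1_1_____1_1_____1_1

Answer: 1
11
1_1
1111
1___1
11__11
1_1_1_1
11111111
1_______1
11______11
1_1_____1_1
1111____1111
1___1___1___1
11__11__11__11
1_1_1_1_1_1_1_1
1111111111111111
1_______________1
11______________11
1_1_____________1_1
1111____________1111
1___1___________1___1
11__11__________11__11
1_1_1_1_________1_1_1_1
11111111________11111111
1_______1_______1_______1
11______11______11______11
1_1_____1_1_____1_1_____1_1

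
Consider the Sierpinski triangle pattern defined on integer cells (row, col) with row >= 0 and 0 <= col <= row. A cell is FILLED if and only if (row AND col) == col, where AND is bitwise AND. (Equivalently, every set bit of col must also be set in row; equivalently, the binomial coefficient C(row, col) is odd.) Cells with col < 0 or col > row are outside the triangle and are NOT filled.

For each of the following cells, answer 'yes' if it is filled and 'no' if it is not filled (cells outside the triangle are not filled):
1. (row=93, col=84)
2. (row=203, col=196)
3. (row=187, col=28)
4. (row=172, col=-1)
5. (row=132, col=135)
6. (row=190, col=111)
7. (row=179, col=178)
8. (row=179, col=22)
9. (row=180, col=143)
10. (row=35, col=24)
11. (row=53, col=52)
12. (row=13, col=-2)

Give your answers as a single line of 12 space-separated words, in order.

(93,84): row=0b1011101, col=0b1010100, row AND col = 0b1010100 = 84; 84 == 84 -> filled
(203,196): row=0b11001011, col=0b11000100, row AND col = 0b11000000 = 192; 192 != 196 -> empty
(187,28): row=0b10111011, col=0b11100, row AND col = 0b11000 = 24; 24 != 28 -> empty
(172,-1): col outside [0, 172] -> not filled
(132,135): col outside [0, 132] -> not filled
(190,111): row=0b10111110, col=0b1101111, row AND col = 0b101110 = 46; 46 != 111 -> empty
(179,178): row=0b10110011, col=0b10110010, row AND col = 0b10110010 = 178; 178 == 178 -> filled
(179,22): row=0b10110011, col=0b10110, row AND col = 0b10010 = 18; 18 != 22 -> empty
(180,143): row=0b10110100, col=0b10001111, row AND col = 0b10000100 = 132; 132 != 143 -> empty
(35,24): row=0b100011, col=0b11000, row AND col = 0b0 = 0; 0 != 24 -> empty
(53,52): row=0b110101, col=0b110100, row AND col = 0b110100 = 52; 52 == 52 -> filled
(13,-2): col outside [0, 13] -> not filled

Answer: yes no no no no no yes no no no yes no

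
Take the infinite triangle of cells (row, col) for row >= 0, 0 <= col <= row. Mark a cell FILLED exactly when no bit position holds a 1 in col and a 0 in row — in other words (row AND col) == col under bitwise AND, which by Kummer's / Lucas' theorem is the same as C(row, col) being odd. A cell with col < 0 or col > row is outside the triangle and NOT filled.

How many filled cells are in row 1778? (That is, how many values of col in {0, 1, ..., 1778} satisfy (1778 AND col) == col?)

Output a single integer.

Answer: 128

Derivation:
1778 in binary = 11011110010
popcount(1778) = number of 1-bits in 11011110010 = 7
A col c satisfies (1778 AND c) == c iff every set bit of c is also set in 1778; each of the 7 set bits of 1778 can independently be on or off in c.
count = 2^7 = 128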